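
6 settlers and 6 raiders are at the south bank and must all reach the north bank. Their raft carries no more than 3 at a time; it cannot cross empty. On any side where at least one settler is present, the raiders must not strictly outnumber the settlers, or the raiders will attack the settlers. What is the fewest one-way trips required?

impossible

Following every safe sequence of crossings from the start, the most of the 12 that can be at the north bank as the raft arrives there on crossings 1, 3, 5 is 3, 5, 6 respectively; the best ever achieved is 6 of 12.
From crossing 7 on, no configuration arises that was not already reachable earlier: only 17 distinct safe configurations (who is on which side, and where the raft is) can ever be reached, none of them has everyone across, and every continuation just revisits them. They are: 0 settlers + 0 raiders across (raft back at the start); 0 settlers + 1 raider across (raft there); 0 settlers + 1 raider across (raft back at the start); 0 settlers + 2 raiders across (raft there); 0 settlers + 2 raiders across (raft back at the start); 0 settlers + 3 raiders across (raft there); 0 settlers + 3 raiders across (raft back at the start); 0 settlers + 4 raiders across (raft there); 0 settlers + 4 raiders across (raft back at the start); 0 settlers + 5 raiders across (raft there); 0 settlers + 5 raiders across (raft back at the start); 0 settlers + 6 raiders across (raft there); 1 settler + 1 raider across (raft there); 1 settler + 1 raider across (raft back at the start); 2 settlers + 2 raiders across (raft there); 2 settlers + 2 raiders across (raft back at the start); 3 settlers + 3 raiders across (raft there). So no valid plan exists.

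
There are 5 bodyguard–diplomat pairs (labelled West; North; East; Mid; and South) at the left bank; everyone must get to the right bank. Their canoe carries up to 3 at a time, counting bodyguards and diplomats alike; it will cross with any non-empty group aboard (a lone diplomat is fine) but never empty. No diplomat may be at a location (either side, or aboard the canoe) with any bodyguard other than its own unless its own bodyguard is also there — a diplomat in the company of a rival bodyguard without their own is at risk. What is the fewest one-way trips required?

Counting alone: each trip to the right bank takes at most 3 across and each return brings at least 1 back, so after t trips out (and t−1 returns) at most 3t − (t−1) of the 10 are across; that first reaches 10 at t = 5, so at least 9 crossings are needed.
The safety rule pushes this higher. Following every safe sequence of crossings, the most of the 10 that can be at the right bank as the canoe arrives there on crossing 9 is 9 — never all 10.
So no plan with fewer than 11 crossings exists, and this one achieves 11:
1. bodyguard West and diplomat West cross → the right bank.
2. bodyguard West crosses ← the left bank.
3. diplomat East, diplomat Mid, and diplomat North cross → the right bank.
4. diplomat West crosses ← the left bank.
5. bodyguard East, bodyguard Mid, and bodyguard North cross → the right bank.
6. bodyguard North and diplomat North cross ← the left bank.
7. bodyguard North, bodyguard South, and bodyguard West cross → the right bank.
8. diplomat East crosses ← the left bank.
9. diplomat North and diplomat West cross → the right bank.
10. diplomat West crosses ← the left bank.
11. diplomat East, diplomat South, and diplomat West cross → the right bank.

11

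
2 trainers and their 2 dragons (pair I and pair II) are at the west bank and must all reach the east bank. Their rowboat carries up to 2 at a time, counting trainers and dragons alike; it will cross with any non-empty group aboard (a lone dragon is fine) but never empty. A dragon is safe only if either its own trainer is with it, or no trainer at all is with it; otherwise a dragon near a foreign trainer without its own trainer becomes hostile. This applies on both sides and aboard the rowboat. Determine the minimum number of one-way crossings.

Counting alone: each trip to the east bank takes at most 2 across and each return brings at least 1 back, so after t trips out (and t−1 returns) at most 2t − (t−1) of the 4 are across; that first reaches 4 at t = 3, so at least 5 crossings are needed.
The plan below uses exactly 5 crossings, so it is optimal:
1. dragon I and trainer I cross → the east bank.
2. trainer I crosses ← the west bank.
3. trainer I and trainer II cross → the east bank.
4. trainer II crosses ← the west bank.
5. dragon II and trainer II cross → the east bank.

5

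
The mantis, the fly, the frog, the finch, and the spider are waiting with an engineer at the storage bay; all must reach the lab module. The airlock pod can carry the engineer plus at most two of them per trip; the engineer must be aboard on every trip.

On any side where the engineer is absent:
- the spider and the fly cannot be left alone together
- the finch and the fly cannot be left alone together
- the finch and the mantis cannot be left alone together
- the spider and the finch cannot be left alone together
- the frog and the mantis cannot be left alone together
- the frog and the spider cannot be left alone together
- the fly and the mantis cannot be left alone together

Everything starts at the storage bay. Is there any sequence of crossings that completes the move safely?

No

Whatever the first load, the items left behind include a forbidden pair without the engineer. No opening move is safe, so no plan exists.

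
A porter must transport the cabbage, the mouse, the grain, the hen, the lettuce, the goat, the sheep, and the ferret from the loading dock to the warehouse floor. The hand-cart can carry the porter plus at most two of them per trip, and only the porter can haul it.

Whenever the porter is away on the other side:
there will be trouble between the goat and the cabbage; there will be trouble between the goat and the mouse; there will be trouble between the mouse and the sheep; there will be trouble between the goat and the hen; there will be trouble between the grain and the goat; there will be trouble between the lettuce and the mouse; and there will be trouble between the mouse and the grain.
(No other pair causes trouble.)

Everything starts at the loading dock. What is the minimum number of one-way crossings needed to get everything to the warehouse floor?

Counting alone: the porter can take at most 2 across per trip to the warehouse floor, so moving all 8 needs at least 4 loaded trips out, with a return between consecutive ones — at least 7 crossings.
The safety rule pushes this higher. Following every safe sequence of crossings, the most of the 8 that can be at the warehouse floor as the hand-cart arrives there on crossings 7, 9, 11 is 5, 6, 7 respectively — never all 8.
So no plan with fewer than 13 crossings exists, and this one achieves 13:
1. Porter goes to the warehouse floor with the goat and the mouse.
2. Porter goes back to the loading dock with the mouse.
3. Porter goes to the warehouse floor with the cabbage and the mouse.
4. Porter goes back to the loading dock with the goat.
5. Porter goes to the warehouse floor with the grain and the hen.
6. Porter goes back to the loading dock with the mouse.
7. Porter goes to the warehouse floor with the lettuce and the mouse.
8. Porter goes back to the loading dock with the mouse.
9. Porter goes to the warehouse floor with the mouse and the sheep.
10. Porter goes back to the loading dock with the mouse.
11. Porter goes to the warehouse floor with the ferret and the mouse.
12. Porter goes back to the loading dock with the mouse.
13. Porter goes to the warehouse floor with the goat and the mouse.

13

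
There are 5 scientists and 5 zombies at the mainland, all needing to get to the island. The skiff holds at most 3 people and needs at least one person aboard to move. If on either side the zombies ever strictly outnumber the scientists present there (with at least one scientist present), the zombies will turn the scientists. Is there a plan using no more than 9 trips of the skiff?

No

Counting alone: each trip to the island takes at most 3 across and each return brings at least 1 back, so after t trips out (and t−1 returns) at most 3t − (t−1) of the 10 are across; that first reaches 10 at t = 5, so at least 9 crossings are needed.
The safety rule pushes this higher. Following every safe sequence of crossings, the most of the 10 that can be at the island as the skiff arrives there on crossing 9 is 9 — never all 10.
So the move cannot be finished within 9 crossings. (The shortest complete plan takes 11:)
1. 2 zombies → the island.  (the mainland: 5S 3Z; the island: 0S 2Z)
2. 1 zombie ← the mainland.  (the mainland: 5S 4Z; the island: 0S 1Z)
3. 3 zombies → the island.  (the mainland: 5S 1Z; the island: 0S 4Z)
4. 1 zombie ← the mainland.  (the mainland: 5S 2Z; the island: 0S 3Z)
5. 3 scientists → the island.  (the mainland: 2S 2Z; the island: 3S 3Z)
6. 1 scientist and 1 zombie ← the mainland.  (the mainland: 3S 3Z; the island: 2S 2Z)
7. 3 scientists → the island.  (the mainland: 0S 3Z; the island: 5S 2Z)
8. 1 zombie ← the mainland.  (the mainland: 0S 4Z; the island: 5S 1Z)
9. 2 zombies → the island.  (the mainland: 0S 2Z; the island: 5S 3Z)
10. 1 zombie ← the mainland.  (the mainland: 0S 3Z; the island: 5S 2Z)
11. 3 zombies → the island.  (the mainland: 0S 0Z; the island: 5S 5Z)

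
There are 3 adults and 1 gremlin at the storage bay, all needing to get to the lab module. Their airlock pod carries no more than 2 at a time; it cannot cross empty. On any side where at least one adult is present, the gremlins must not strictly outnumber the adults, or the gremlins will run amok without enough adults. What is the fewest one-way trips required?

Counting alone: each trip to the lab module takes at most 2 across and each return brings at least 1 back, so after t trips out (and t−1 returns) at most 2t − (t−1) of the 4 are across; that first reaches 4 at t = 3, so at least 5 crossings are needed.
The plan below uses exactly 5 crossings, so it is optimal:
1. 1 adult and 1 gremlin → the lab module.  (the storage bay: 2A 0G; the lab module: 1A 1G)
2. 1 gremlin ← the storage bay.  (the storage bay: 2A 1G; the lab module: 1A 0G)
3. 1 adult and 1 gremlin → the lab module.  (the storage bay: 1A 0G; the lab module: 2A 1G)
4. 1 gremlin ← the storage bay.  (the storage bay: 1A 1G; the lab module: 2A 0G)
5. 1 adult and 1 gremlin → the lab module.  (the storage bay: 0A 0G; the lab module: 3A 1G)

5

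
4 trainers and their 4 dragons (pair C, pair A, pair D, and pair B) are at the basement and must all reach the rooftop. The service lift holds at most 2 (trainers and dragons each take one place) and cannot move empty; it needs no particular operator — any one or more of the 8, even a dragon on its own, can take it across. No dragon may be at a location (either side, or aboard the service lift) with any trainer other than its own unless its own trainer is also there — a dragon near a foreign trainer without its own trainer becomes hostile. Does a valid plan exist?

No

Following every safe sequence of crossings from the start, the most of the 8 that can be at the rooftop as the service lift arrives there on crossings 1, 3, 5 is 2, 3, 4 respectively; the best ever achieved is 4 of 8.
From crossing 7 on, no configuration arises that was not already reachable earlier: only 44 distinct safe configurations (who is on which side, and where the service lift is) can ever be reached, none of them has everyone across, and every continuation just revisits them. So no valid plan exists.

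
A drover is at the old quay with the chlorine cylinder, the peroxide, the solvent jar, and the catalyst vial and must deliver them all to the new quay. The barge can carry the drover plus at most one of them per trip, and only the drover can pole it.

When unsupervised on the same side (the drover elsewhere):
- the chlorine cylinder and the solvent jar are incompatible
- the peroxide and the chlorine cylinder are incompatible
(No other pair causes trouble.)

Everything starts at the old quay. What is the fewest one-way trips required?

9

Counting alone: the drover can take at most 1 across per trip to the new quay, so moving all 4 needs at least 4 loaded trips out, with a return between consecutive ones — at least 7 crossings.
The safety rule pushes this higher. Following every safe sequence of crossings, the most of the 4 that can be at the new quay as the barge arrives there on crossing 7 is 3 — never all 4.
So no plan with fewer than 9 crossings exists, and this one achieves 9:
1. Drover goes to the new quay with the chlorine cylinder.  [the old quay: the catalyst vial, the peroxide, the solvent jar | the new quay: the chlorine cylinder]
2. Drover goes back to the old quay alone.  [the old quay: the catalyst vial, the peroxide, the solvent jar | the new quay: the chlorine cylinder]
3. Drover goes to the new quay with the peroxide.  [the old quay: the catalyst vial, the solvent jar | the new quay: the chlorine cylinder, the peroxide]
4. Drover goes back to the old quay with the chlorine cylinder.  [the old quay: the catalyst vial, the chlorine cylinder, the solvent jar | the new quay: the peroxide]
5. Drover goes to the new quay with the solvent jar.  [the old quay: the catalyst vial, the chlorine cylinder | the new quay: the peroxide, the solvent jar]
6. Drover goes back to the old quay alone.  [the old quay: the catalyst vial, the chlorine cylinder | the new quay: the peroxide, the solvent jar]
7. Drover goes to the new quay with the catalyst vial.  [the old quay: the chlorine cylinder | the new quay: the catalyst vial, the peroxide, the solvent jar]
8. Drover goes back to the old quay alone.  [the old quay: the chlorine cylinder | the new quay: the catalyst vial, the peroxide, the solvent jar]
9. Drover goes to the new quay with the chlorine cylinder.  [the old quay: — | the new quay: the catalyst vial, the chlorine cylinder, the peroxide, the solvent jar]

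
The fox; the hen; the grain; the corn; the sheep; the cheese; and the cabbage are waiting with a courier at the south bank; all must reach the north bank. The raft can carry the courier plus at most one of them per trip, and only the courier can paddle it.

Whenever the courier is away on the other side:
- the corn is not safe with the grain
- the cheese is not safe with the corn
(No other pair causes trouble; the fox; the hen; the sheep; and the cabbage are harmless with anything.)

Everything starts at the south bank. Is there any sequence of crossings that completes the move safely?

Yes

1. Courier goes to the north bank with the corn.  [the south bank: the cabbage, the cheese, the fox, the grain, the hen, the sheep | the north bank: the corn]
2. Courier goes back to the south bank alone.  [the south bank: the cabbage, the cheese, the fox, the grain, the hen, the sheep | the north bank: the corn]
3. Courier goes to the north bank with the fox.  [the south bank: the cabbage, the cheese, the grain, the hen, the sheep | the north bank: the corn, the fox]
4. Courier goes back to the south bank alone.  [the south bank: the cabbage, the cheese, the grain, the hen, the sheep | the north bank: the corn, the fox]
5. Courier goes to the north bank with the hen.  [the south bank: the cabbage, the cheese, the grain, the sheep | the north bank: the corn, the fox, the hen]
6. Courier goes back to the south bank alone.  [the south bank: the cabbage, the cheese, the grain, the sheep | the north bank: the corn, the fox, the hen]
7. Courier goes to the north bank with the grain.  [the south bank: the cabbage, the cheese, the sheep | the north bank: the corn, the fox, the grain, the hen]
8. Courier goes back to the south bank with the corn.  [the south bank: the cabbage, the cheese, the corn, the sheep | the north bank: the fox, the grain, the hen]
9. Courier goes to the north bank with the cheese.  [the south bank: the cabbage, the corn, the sheep | the north bank: the cheese, the fox, the grain, the hen]
10. Courier goes back to the south bank alone.  [the south bank: the cabbage, the corn, the sheep | the north bank: the cheese, the fox, the grain, the hen]
11. Courier goes to the north bank with the sheep.  [the south bank: the cabbage, the corn | the north bank: the cheese, the fox, the grain, the hen, the sheep]
12. Courier goes back to the south bank alone.  [the south bank: the cabbage, the corn | the north bank: the cheese, the fox, the grain, the hen, the sheep]
13. Courier goes to the north bank with the cabbage.  [the south bank: the corn | the north bank: the cabbage, the cheese, the fox, the grain, the hen, the sheep]
14. Courier goes back to the south bank alone.  [the south bank: the corn | the north bank: the cabbage, the cheese, the fox, the grain, the hen, the sheep]
15. Courier goes to the north bank with the corn.  [the south bank: — | the north bank: the cabbage, the cheese, the corn, the fox, the grain, the hen, the sheep]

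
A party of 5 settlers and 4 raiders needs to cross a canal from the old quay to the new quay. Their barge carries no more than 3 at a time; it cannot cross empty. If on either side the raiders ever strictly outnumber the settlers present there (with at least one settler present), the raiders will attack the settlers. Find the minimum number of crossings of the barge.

Counting alone: each trip to the new quay takes at most 3 across and each return brings at least 1 back, so after t trips out (and t−1 returns) at most 3t − (t−1) of the 9 are across; that first reaches 9 at t = 4, so at least 7 crossings are needed.
The plan below uses exactly 7 crossings, so it is optimal:
1. 3 raiders → the new quay.  (the old quay: 5S 1R; the new quay: 0S 3R)
2. 1 raider ← the old quay.  (the old quay: 5S 2R; the new quay: 0S 2R)
3. 3 settlers → the new quay.  (the old quay: 2S 2R; the new quay: 3S 2R)
4. 1 settler ← the old quay.  (the old quay: 3S 2R; the new quay: 2S 2R)
5. 2 settlers and 1 raider → the new quay.  (the old quay: 1S 1R; the new quay: 4S 3R)
6. 1 settler ← the old quay.  (the old quay: 2S 1R; the new quay: 3S 3R)
7. 2 settlers and 1 raider → the new quay.  (the old quay: 0S 0R; the new quay: 5S 4R)

7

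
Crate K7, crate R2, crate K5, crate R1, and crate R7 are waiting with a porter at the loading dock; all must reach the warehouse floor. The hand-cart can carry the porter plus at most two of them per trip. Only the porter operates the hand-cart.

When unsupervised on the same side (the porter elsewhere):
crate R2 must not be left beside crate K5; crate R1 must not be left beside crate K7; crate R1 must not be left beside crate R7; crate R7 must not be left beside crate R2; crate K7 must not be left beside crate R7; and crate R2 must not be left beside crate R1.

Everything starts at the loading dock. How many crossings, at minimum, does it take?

impossible

Whatever the first load, the items left behind include a forbidden pair without the porter. No opening move is safe, so no plan exists.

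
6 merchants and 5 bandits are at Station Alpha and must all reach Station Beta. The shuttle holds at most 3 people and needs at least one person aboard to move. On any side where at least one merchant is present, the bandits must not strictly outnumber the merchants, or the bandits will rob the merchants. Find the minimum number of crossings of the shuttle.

9

Counting alone: each trip to Station Beta takes at most 3 across and each return brings at least 1 back, so after t trips out (and t−1 returns) at most 3t − (t−1) of the 11 are across; that first reaches 11 at t = 5, so at least 9 crossings are needed.
The plan below uses exactly 9 crossings, so it is optimal:
1. 3 bandits → Station Beta.  (Station Alpha: 6M 2B; Station Beta: 0M 3B)
2. 1 bandit ← Station Alpha.  (Station Alpha: 6M 3B; Station Beta: 0M 2B)
3. 3 merchants → Station Beta.  (Station Alpha: 3M 3B; Station Beta: 3M 2B)
4. 1 merchant ← Station Alpha.  (Station Alpha: 4M 3B; Station Beta: 2M 2B)
5. 2 merchants and 1 bandit → Station Beta.  (Station Alpha: 2M 2B; Station Beta: 4M 3B)
6. 1 merchant ← Station Alpha.  (Station Alpha: 3M 2B; Station Beta: 3M 3B)
7. 2 merchants and 1 bandit → Station Beta.  (Station Alpha: 1M 1B; Station Beta: 5M 4B)
8. 1 merchant ← Station Alpha.  (Station Alpha: 2M 1B; Station Beta: 4M 4B)
9. 2 merchants and 1 bandit → Station Beta.  (Station Alpha: 0M 0B; Station Beta: 6M 5B)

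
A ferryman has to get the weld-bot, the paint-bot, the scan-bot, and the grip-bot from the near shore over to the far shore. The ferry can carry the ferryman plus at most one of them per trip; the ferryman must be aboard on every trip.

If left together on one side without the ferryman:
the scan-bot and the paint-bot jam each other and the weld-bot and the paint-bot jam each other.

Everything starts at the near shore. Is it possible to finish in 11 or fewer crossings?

Yes

Yes — this plan uses 9 crossings (≤ 11):
1. Ferryman goes to the far shore with the paint-bot.  [the near shore: the grip-bot, the scan-bot, the weld-bot | the far shore: the paint-bot]
2. Ferryman goes back to the near shore alone.  [the near shore: the grip-bot, the scan-bot, the weld-bot | the far shore: the paint-bot]
3. Ferryman goes to the far shore with the weld-bot.  [the near shore: the grip-bot, the scan-bot | the far shore: the paint-bot, the weld-bot]
4. Ferryman goes back to the near shore with the paint-bot.  [the near shore: the grip-bot, the paint-bot, the scan-bot | the far shore: the weld-bot]
5. Ferryman goes to the far shore with the scan-bot.  [the near shore: the grip-bot, the paint-bot | the far shore: the scan-bot, the weld-bot]
6. Ferryman goes back to the near shore alone.  [the near shore: the grip-bot, the paint-bot | the far shore: the scan-bot, the weld-bot]
7. Ferryman goes to the far shore with the grip-bot.  [the near shore: the paint-bot | the far shore: the grip-bot, the scan-bot, the weld-bot]
8. Ferryman goes back to the near shore alone.  [the near shore: the paint-bot | the far shore: the grip-bot, the scan-bot, the weld-bot]
9. Ferryman goes to the far shore with the paint-bot.  [the near shore: — | the far shore: the grip-bot, the paint-bot, the scan-bot, the weld-bot]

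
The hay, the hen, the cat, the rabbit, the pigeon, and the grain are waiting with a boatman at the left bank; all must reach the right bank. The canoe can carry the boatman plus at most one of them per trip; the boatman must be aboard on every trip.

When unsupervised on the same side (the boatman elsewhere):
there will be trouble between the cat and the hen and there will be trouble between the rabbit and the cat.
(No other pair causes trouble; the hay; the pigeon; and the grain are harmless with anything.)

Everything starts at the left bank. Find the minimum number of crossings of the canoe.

Counting alone: the boatman can take at most 1 across per trip to the right bank, so moving all 6 needs at least 6 loaded trips out, with a return between consecutive ones — at least 11 crossings.
The safety rule pushes this higher. Following every safe sequence of crossings, the most of the 6 that can be at the right bank as the canoe arrives there on crossing 11 is 5 — never all 6.
So no plan with fewer than 13 crossings exists, and this one achieves 13:
1. Boatman goes to the right bank with the cat.  [the left bank: the grain, the hay, the hen, the pigeon, the rabbit | the right bank: the cat]
2. Boatman goes back to the left bank alone.  [the left bank: the grain, the hay, the hen, the pigeon, the rabbit | the right bank: the cat]
3. Boatman goes to the right bank with the hay.  [the left bank: the grain, the hen, the pigeon, the rabbit | the right bank: the cat, the hay]
4. Boatman goes back to the left bank alone.  [the left bank: the grain, the hen, the pigeon, the rabbit | the right bank: the cat, the hay]
5. Boatman goes to the right bank with the hen.  [the left bank: the grain, the pigeon, the rabbit | the right bank: the cat, the hay, the hen]
6. Boatman goes back to the left bank with the cat.  [the left bank: the cat, the grain, the pigeon, the rabbit | the right bank: the hay, the hen]
7. Boatman goes to the right bank with the rabbit.  [the left bank: the cat, the grain, the pigeon | the right bank: the hay, the hen, the rabbit]
8. Boatman goes back to the left bank alone.  [the left bank: the cat, the grain, the pigeon | the right bank: the hay, the hen, the rabbit]
9. Boatman goes to the right bank with the pigeon.  [the left bank: the cat, the grain | the right bank: the hay, the hen, the pigeon, the rabbit]
10. Boatman goes back to the left bank alone.  [the left bank: the cat, the grain | the right bank: the hay, the hen, the pigeon, the rabbit]
11. Boatman goes to the right bank with the grain.  [the left bank: the cat | the right bank: the grain, the hay, the hen, the pigeon, the rabbit]
12. Boatman goes back to the left bank alone.  [the left bank: the cat | the right bank: the grain, the hay, the hen, the pigeon, the rabbit]
13. Boatman goes to the right bank with the cat.  [the left bank: — | the right bank: the cat, the grain, the hay, the hen, the pigeon, the rabbit]

13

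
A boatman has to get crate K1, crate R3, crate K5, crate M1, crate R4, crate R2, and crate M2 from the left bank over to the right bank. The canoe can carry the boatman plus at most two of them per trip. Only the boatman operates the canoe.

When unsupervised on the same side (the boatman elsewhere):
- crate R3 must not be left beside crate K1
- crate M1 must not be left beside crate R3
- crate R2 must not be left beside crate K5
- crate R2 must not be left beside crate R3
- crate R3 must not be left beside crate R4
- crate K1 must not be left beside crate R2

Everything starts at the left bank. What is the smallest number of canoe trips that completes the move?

11

Counting alone: the boatman can take at most 2 across per trip to the right bank, so moving all 7 needs at least 4 loaded trips out, with a return between consecutive ones — at least 7 crossings.
The safety rule pushes this higher. Following every safe sequence of crossings, the most of the 7 that can be at the right bank as the canoe arrives there on crossings 7, 9 is 5, 6 respectively — never all 7.
So no plan with fewer than 11 crossings exists, and this one achieves 11:
1. Boatman goes to the right bank with crate R2 and crate R3.
2. Boatman goes back to the left bank with crate R3.
3. Boatman goes to the right bank with crate K5 and crate R3.
4. Boatman goes back to the left bank with crate R2.
5. Boatman goes to the right bank with crate K1 and crate M1.
6. Boatman goes back to the left bank with crate R3.
7. Boatman goes to the right bank with crate R3 and crate R4.
8. Boatman goes back to the left bank with crate R3.
9. Boatman goes to the right bank with crate M2 and crate R3.
10. Boatman goes back to the left bank with crate R3.
11. Boatman goes to the right bank with crate R2 and crate R3.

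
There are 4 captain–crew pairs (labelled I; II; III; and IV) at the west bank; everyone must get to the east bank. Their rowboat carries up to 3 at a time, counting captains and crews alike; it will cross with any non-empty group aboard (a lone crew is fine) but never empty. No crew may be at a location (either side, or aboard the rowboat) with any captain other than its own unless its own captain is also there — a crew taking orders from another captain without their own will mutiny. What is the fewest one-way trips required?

Counting alone: each trip to the east bank takes at most 3 across and each return brings at least 1 back, so after t trips out (and t−1 returns) at most 3t − (t−1) of the 8 are across; that first reaches 8 at t = 4, so at least 7 crossings are needed.
The safety rule pushes this higher. Following every safe sequence of crossings, the most of the 8 that can be at the east bank as the rowboat arrives there on crossing 7 is 7 — never all 8.
So no plan with fewer than 9 crossings exists, and this one achieves 9:
1. captain I and crew I cross → the east bank.
2. captain I crosses ← the west bank.
3. captain I, captain II, and crew II cross → the east bank.
4. captain I and crew I cross ← the west bank.
5. captain I, captain III, and captain IV cross → the east bank.
6. crew II crosses ← the west bank.
7. crew I and crew II cross → the east bank.
8. crew I crosses ← the west bank.
9. crew I, crew III, and crew IV cross → the east bank.

9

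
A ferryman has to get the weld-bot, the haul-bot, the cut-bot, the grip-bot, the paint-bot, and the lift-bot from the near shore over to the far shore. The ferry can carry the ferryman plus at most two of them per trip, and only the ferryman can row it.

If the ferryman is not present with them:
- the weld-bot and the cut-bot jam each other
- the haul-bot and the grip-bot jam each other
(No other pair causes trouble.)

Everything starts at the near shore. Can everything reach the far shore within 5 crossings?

Yes

Yes — this plan uses 5 crossings (≤ 5):
1. Ferryman goes to the far shore with the haul-bot and the weld-bot.
2. Ferryman goes back to the near shore alone.
3. Ferryman goes to the far shore with the lift-bot and the paint-bot.
4. Ferryman goes back to the near shore alone.
5. Ferryman goes to the far shore with the cut-bot and the grip-bot.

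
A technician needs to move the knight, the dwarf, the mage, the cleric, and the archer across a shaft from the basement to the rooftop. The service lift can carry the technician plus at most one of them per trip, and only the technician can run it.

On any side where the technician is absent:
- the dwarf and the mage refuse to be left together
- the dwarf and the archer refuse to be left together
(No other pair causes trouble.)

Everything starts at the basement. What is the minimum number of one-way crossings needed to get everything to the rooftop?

11

Counting alone: the technician can take at most 1 across per trip to the rooftop, so moving all 5 needs at least 5 loaded trips out, with a return between consecutive ones — at least 9 crossings.
The safety rule pushes this higher. Following every safe sequence of crossings, the most of the 5 that can be at the rooftop as the service lift arrives there on crossing 9 is 4 — never all 5.
So no plan with fewer than 11 crossings exists, and this one achieves 11:
1. Technician goes to the rooftop with the dwarf.  [the basement: the archer, the cleric, the knight, the mage | the rooftop: the dwarf]
2. Technician goes back to the basement alone.  [the basement: the archer, the cleric, the knight, the mage | the rooftop: the dwarf]
3. Technician goes to the rooftop with the knight.  [the basement: the archer, the cleric, the mage | the rooftop: the dwarf, the knight]
4. Technician goes back to the basement alone.  [the basement: the archer, the cleric, the mage | the rooftop: the dwarf, the knight]
5. Technician goes to the rooftop with the mage.  [the basement: the archer, the cleric | the rooftop: the dwarf, the knight, the mage]
6. Technician goes back to the basement with the dwarf.  [the basement: the archer, the cleric, the dwarf | the rooftop: the knight, the mage]
7. Technician goes to the rooftop with the archer.  [the basement: the cleric, the dwarf | the rooftop: the archer, the knight, the mage]
8. Technician goes back to the basement alone.  [the basement: the cleric, the dwarf | the rooftop: the archer, the knight, the mage]
9. Technician goes to the rooftop with the cleric.  [the basement: the dwarf | the rooftop: the archer, the cleric, the knight, the mage]
10. Technician goes back to the basement alone.  [the basement: the dwarf | the rooftop: the archer, the cleric, the knight, the mage]
11. Technician goes to the rooftop with the dwarf.  [the basement: — | the rooftop: the archer, the cleric, the dwarf, the knight, the mage]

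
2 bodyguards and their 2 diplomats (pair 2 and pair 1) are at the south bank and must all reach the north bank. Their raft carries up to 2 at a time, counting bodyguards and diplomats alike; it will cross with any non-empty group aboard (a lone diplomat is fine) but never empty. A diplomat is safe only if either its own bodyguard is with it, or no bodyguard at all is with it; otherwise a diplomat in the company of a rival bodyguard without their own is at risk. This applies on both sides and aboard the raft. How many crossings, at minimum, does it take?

Counting alone: each trip to the north bank takes at most 2 across and each return brings at least 1 back, so after t trips out (and t−1 returns) at most 2t − (t−1) of the 4 are across; that first reaches 4 at t = 3, so at least 5 crossings are needed.
The plan below uses exactly 5 crossings, so it is optimal:
1. bodyguard 2 and diplomat 2 cross → the north bank.
2. bodyguard 2 crosses ← the south bank.
3. bodyguard 1 and bodyguard 2 cross → the north bank.
4. bodyguard 1 crosses ← the south bank.
5. bodyguard 1 and diplomat 1 cross → the north bank.

5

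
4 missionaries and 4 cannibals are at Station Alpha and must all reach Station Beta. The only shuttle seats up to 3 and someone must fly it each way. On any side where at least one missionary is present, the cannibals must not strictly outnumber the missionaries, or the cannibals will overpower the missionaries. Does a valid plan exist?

Yes

1. 2 cannibals → Station Beta.  (Station Alpha: 4M 2C; Station Beta: 0M 2C)
2. 1 cannibal ← Station Alpha.  (Station Alpha: 4M 3C; Station Beta: 0M 1C)
3. 3 cannibals → Station Beta.  (Station Alpha: 4M 0C; Station Beta: 0M 4C)
4. 1 cannibal ← Station Alpha.  (Station Alpha: 4M 1C; Station Beta: 0M 3C)
5. 3 missionaries → Station Beta.  (Station Alpha: 1M 1C; Station Beta: 3M 3C)
6. 1 missionary and 1 cannibal ← Station Alpha.  (Station Alpha: 2M 2C; Station Beta: 2M 2C)
7. 2 missionaries → Station Beta.  (Station Alpha: 0M 2C; Station Beta: 4M 2C)
8. 1 cannibal ← Station Alpha.  (Station Alpha: 0M 3C; Station Beta: 4M 1C)
9. 3 cannibals → Station Beta.  (Station Alpha: 0M 0C; Station Beta: 4M 4C)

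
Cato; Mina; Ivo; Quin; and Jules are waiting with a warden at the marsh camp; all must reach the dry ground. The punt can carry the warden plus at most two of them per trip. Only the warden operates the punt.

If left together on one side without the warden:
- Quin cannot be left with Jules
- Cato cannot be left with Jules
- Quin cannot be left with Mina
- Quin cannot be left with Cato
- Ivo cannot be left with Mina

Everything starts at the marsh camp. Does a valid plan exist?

Whatever the first load, the items left behind include a forbidden pair without the warden. No opening move is safe, so no plan exists.

No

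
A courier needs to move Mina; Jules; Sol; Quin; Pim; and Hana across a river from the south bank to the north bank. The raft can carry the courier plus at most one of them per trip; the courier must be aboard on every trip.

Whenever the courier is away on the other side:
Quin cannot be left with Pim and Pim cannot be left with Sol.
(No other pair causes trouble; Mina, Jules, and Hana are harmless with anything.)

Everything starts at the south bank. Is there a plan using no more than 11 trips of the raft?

No

Counting alone: the courier can take at most 1 across per trip to the north bank, so moving all 6 needs at least 6 loaded trips out, with a return between consecutive ones — at least 11 crossings.
The safety rule pushes this higher. Following every safe sequence of crossings, the most of the 6 that can be at the north bank as the raft arrives there on crossing 11 is 5 — never all 6.
So the move cannot be finished within 11 crossings. (The shortest complete plan takes 13:)
1. Courier goes to the north bank with Pim.
2. Courier goes back to the south bank alone.
3. Courier goes to the north bank with Mina.
4. Courier goes back to the south bank alone.
5. Courier goes to the north bank with Jules.
6. Courier goes back to the south bank alone.
7. Courier goes to the north bank with Sol.
8. Courier goes back to the south bank with Pim.
9. Courier goes to the north bank with Quin.
10. Courier goes back to the south bank alone.
11. Courier goes to the north bank with Hana.
12. Courier goes back to the south bank alone.
13. Courier goes to the north bank with Pim.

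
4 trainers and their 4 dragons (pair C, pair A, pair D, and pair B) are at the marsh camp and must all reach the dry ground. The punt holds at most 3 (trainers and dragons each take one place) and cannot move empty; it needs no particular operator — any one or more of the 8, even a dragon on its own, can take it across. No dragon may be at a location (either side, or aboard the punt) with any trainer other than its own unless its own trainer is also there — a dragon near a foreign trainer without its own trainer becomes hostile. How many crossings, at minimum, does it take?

9

Counting alone: each trip to the dry ground takes at most 3 across and each return brings at least 1 back, so after t trips out (and t−1 returns) at most 3t − (t−1) of the 8 are across; that first reaches 8 at t = 4, so at least 7 crossings are needed.
The safety rule pushes this higher. Following every safe sequence of crossings, the most of the 8 that can be at the dry ground as the punt arrives there on crossing 7 is 7 — never all 8.
So no plan with fewer than 9 crossings exists, and this one achieves 9:
1. dragon C and trainer C cross → the dry ground.
2. trainer C crosses ← the marsh camp.
3. dragon A, trainer A, and trainer C cross → the dry ground.
4. dragon C and trainer C cross ← the marsh camp.
5. trainer B, trainer C, and trainer D cross → the dry ground.
6. dragon A crosses ← the marsh camp.
7. dragon A and dragon C cross → the dry ground.
8. dragon C crosses ← the marsh camp.
9. dragon B, dragon C, and dragon D cross → the dry ground.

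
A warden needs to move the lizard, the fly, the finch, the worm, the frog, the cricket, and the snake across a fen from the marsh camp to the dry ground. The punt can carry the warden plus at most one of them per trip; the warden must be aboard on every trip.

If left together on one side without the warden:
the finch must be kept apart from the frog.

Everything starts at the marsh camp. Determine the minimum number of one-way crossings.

13

Counting alone: the warden can take at most 1 across per trip to the dry ground, so moving all 7 needs at least 7 loaded trips out, with a return between consecutive ones — at least 13 crossings.
The plan below uses exactly 13 crossings, so it is optimal:
1. Warden goes to the dry ground with the finch.  [the marsh camp: the cricket, the fly, the frog, the lizard, the snake, the worm | the dry ground: the finch]
2. Warden goes back to the marsh camp alone.  [the marsh camp: the cricket, the fly, the frog, the lizard, the snake, the worm | the dry ground: the finch]
3. Warden goes to the dry ground with the lizard.  [the marsh camp: the cricket, the fly, the frog, the snake, the worm | the dry ground: the finch, the lizard]
4. Warden goes back to the marsh camp alone.  [the marsh camp: the cricket, the fly, the frog, the snake, the worm | the dry ground: the finch, the lizard]
5. Warden goes to the dry ground with the fly.  [the marsh camp: the cricket, the frog, the snake, the worm | the dry ground: the finch, the fly, the lizard]
6. Warden goes back to the marsh camp alone.  [the marsh camp: the cricket, the frog, the snake, the worm | the dry ground: the finch, the fly, the lizard]
7. Warden goes to the dry ground with the worm.  [the marsh camp: the cricket, the frog, the snake | the dry ground: the finch, the fly, the lizard, the worm]
8. Warden goes back to the marsh camp alone.  [the marsh camp: the cricket, the frog, the snake | the dry ground: the finch, the fly, the lizard, the worm]
9. Warden goes to the dry ground with the cricket.  [the marsh camp: the frog, the snake | the dry ground: the cricket, the finch, the fly, the lizard, the worm]
10. Warden goes back to the marsh camp alone.  [the marsh camp: the frog, the snake | the dry ground: the cricket, the finch, the fly, the lizard, the worm]
11. Warden goes to the dry ground with the snake.  [the marsh camp: the frog | the dry ground: the cricket, the finch, the fly, the lizard, the snake, the worm]
12. Warden goes back to the marsh camp alone.  [the marsh camp: the frog | the dry ground: the cricket, the finch, the fly, the lizard, the snake, the worm]
13. Warden goes to the dry ground with the frog.  [the marsh camp: — | the dry ground: the cricket, the finch, the fly, the frog, the lizard, the snake, the worm]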